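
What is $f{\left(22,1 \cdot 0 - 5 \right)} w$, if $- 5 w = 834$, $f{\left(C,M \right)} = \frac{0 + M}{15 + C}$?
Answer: $\frac{834}{37} \approx 22.541$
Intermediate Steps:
$f{\left(C,M \right)} = \frac{M}{15 + C}$
$w = - \frac{834}{5}$ ($w = \left(- \frac{1}{5}\right) 834 = - \frac{834}{5} \approx -166.8$)
$f{\left(22,1 \cdot 0 - 5 \right)} w = \frac{1 \cdot 0 - 5}{15 + 22} \left(- \frac{834}{5}\right) = \frac{0 - 5}{37} \left(- \frac{834}{5}\right) = \left(-5\right) \frac{1}{37} \left(- \frac{834}{5}\right) = \left(- \frac{5}{37}\right) \left(- \frac{834}{5}\right) = \frac{834}{37}$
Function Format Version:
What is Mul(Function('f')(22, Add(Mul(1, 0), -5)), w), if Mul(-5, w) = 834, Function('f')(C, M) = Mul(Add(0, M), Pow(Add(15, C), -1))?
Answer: Rational(834, 37) ≈ 22.541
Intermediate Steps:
Function('f')(C, M) = Mul(M, Pow(Add(15, C), -1))
w = Rational(-834, 5) (w = Mul(Rational(-1, 5), 834) = Rational(-834, 5) ≈ -166.80)
Mul(Function('f')(22, Add(Mul(1, 0), -5)), w) = Mul(Mul(Add(Mul(1, 0), -5), Pow(Add(15, 22), -1)), Rational(-834, 5)) = Mul(Mul(Add(0, -5), Pow(37, -1)), Rational(-834, 5)) = Mul(Mul(-5, Rational(1, 37)), Rational(-834, 5)) = Mul(Rational(-5, 37), Rational(-834, 5)) = Rational(834, 37)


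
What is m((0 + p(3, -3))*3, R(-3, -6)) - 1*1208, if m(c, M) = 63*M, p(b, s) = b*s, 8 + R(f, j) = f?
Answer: -1901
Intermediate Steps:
R(f, j) = -8 + f
m((0 + p(3, -3))*3, R(-3, -6)) - 1*1208 = 63*(-8 - 3) - 1*1208 = 63*(-11) - 1208 = -693 - 1208 = -1901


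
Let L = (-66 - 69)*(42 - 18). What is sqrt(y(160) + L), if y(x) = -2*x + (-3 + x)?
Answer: I*sqrt(3403) ≈ 58.335*I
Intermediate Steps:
y(x) = -3 - x
L = -3240 (L = -135*24 = -3240)
sqrt(y(160) + L) = sqrt((-3 - 1*160) - 3240) = sqrt((-3 - 160) - 3240) = sqrt(-163 - 3240) = sqrt(-3403) = I*sqrt(3403)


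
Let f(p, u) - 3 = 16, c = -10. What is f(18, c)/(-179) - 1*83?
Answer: -14876/179 ≈ -83.106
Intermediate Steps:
f(p, u) = 19 (f(p, u) = 3 + 16 = 19)
f(18, c)/(-179) - 1*83 = 19/(-179) - 1*83 = 19*(-1/179) - 83 = -19/179 - 83 = -14876/179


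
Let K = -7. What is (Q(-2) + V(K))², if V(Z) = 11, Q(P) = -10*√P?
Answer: (11 - 10*I*√2)² ≈ -79.0 - 311.13*I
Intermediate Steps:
(Q(-2) + V(K))² = (-10*I*√2 + 11)² = (11 - 10*I*√2)²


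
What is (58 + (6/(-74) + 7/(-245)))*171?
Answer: 12819528/1295 ≈ 9899.3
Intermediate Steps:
(58 + (6/(-74) + 7/(-245)))*171 = (58 + (6*(-1/74) + 7*(-1/245)))*171 = (58 + (-3/37 - 1/35))*171 = (58 - 142/1295)*171 = (74968/1295)*171 = 12819528/1295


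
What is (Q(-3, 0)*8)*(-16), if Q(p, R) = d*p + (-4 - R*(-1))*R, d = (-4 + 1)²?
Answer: 3456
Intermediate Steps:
d = 9 (d = (-3)² = 9)
Q(p, R) = 9*p + R*(-4 + R) (Q(p, R) = 9*p + (-4 - R*(-1))*R = 9*p + (-4 - (-1)*R)*R = 9*p + (-4 + R)*R = 9*p + R*(-4 + R))
(Q(-3, 0)*8)*(-16) = ((0² - 4*0 + 9*(-3))*8)*(-16) = ((0 + 0 - 27)*8)*(-16) = -27*8*(-16) = -216*(-16) = 3456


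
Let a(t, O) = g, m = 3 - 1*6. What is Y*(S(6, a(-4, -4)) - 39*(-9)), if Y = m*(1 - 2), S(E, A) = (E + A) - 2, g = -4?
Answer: 1053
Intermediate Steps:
m = -3 (m = 3 - 6 = -3)
a(t, O) = -4
S(E, A) = -2 + A + E (S(E, A) = (A + E) - 2 = -2 + A + E)
Y = 3 (Y = -3*(1 - 2) = -3*(-1) = 3)
Y*(S(6, a(-4, -4)) - 39*(-9)) = 3*((-2 - 4 + 6) - 39*(-9)) = 3*(0 + 351) = 3*351 = 1053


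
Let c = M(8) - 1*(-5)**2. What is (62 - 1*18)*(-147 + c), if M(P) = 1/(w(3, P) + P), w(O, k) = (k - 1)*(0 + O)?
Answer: -219428/29 ≈ -7566.5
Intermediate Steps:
w(O, k) = O*(-1 + k) (w(O, k) = (-1 + k)*O = O*(-1 + k))
M(P) = 1/(-3 + 4*P) (M(P) = 1/(3*(-1 + P) + P) = 1/((-3 + 3*P) + P) = 1/(-3 + 4*P))
c = -724/29 (c = 1/(-3 + 4*8) - 1*(-5)**2 = 1/(-3 + 32) - 1*25 = 1/29 - 25 = -724/29 ≈ -24.966)
(62 - 1*18)*(-147 + c) = (62 - 1*18)*(-147 - 724/29) = (62 - 18)*(-4987/29) = 44*(-4987/29) = -219428/29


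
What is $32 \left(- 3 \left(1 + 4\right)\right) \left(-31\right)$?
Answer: $14880$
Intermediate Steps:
$32 \left(- 3 \left(1 + 4\right)\right) \left(-31\right) = 32 \left(\left(-3\right) 5\right) \left(-31\right) = 32 \left(-15\right) \left(-31\right) = \left(-480\right) \left(-31\right) = 14880$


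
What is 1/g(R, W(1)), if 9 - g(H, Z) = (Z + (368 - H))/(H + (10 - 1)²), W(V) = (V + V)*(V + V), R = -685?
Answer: 4/43 ≈ 0.093023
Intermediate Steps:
W(V) = 4*V² (W(V) = (2*V)*(2*V) = 4*V²)
g(H, Z) = 9 - (368 + Z - H)/(81 + H) (g(H, Z) = 9 - (Z + (368 - H))/(H + (10 - 1)²) = 9 - (368 + Z - H)/(H + 9²) = 9 - (368 + Z - H)/(H + 81) = 9 - (368 + Z - H)/(81 + H))
1/g(R, W(1)) = 1/((361 - 4*1² + 10*(-685))/(81 - 685)) = 1/((361 - 4 - 6850)/(-604)) = 1/(-(361 - 1*4 - 6850)/604) = 1/(-(361 - 4 - 6850)/604) = 1/(-1/604*(-6493)) = 1/(43/4) = 4/43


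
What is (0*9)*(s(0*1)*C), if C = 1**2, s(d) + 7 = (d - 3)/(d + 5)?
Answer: 0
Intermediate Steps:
s(d) = -7 + (-3 + d)/(5 + d) (s(d) = -7 + (d - 3)/(d + 5) = -7 + (-3 + d)/(5 + d))
C = 1
(0*9)*(s(0*1)*C) = (0*9)*((2*(-19 - 0)/(5 + 0*1))*1) = 0*((2*(-19 - 3*0)/(5 + 0))*1) = 0*((2*(-19 + 0)/5)*1) = 0*((2*(1/5)*(-19))*1) = 0*(-38/5*1) = 0*(-38/5) = 0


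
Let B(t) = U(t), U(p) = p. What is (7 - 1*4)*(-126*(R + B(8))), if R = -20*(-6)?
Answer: -48384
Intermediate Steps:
B(t) = t
R = 120
(7 - 1*4)*(-126*(R + B(8))) = (7 - 1*4)*(-126*(120 + 8)) = (7 - 4)*(-126*128) = 3*(-16128) = -48384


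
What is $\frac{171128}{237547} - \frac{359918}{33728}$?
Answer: $- \frac{39862817981}{4005992608} \approx -9.9508$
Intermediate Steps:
$\frac{171128}{237547} - \frac{359918}{33728} = 171128 \cdot \frac{1}{237547} - \frac{179959}{16864} = \frac{171128}{237547} - \frac{179959}{16864} = - \frac{39862817981}{4005992608}$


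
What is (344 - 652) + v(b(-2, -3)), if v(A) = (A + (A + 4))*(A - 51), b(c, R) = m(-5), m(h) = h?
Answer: 28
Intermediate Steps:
b(c, R) = -5
v(A) = (-51 + A)*(4 + 2*A) (v(A) = (A + (4 + A))*(-51 + A) = (4 + 2*A)*(-51 + A) = (-51 + A)*(4 + 2*A))
(344 - 652) + v(b(-2, -3)) = (344 - 652) + (-204 - 98*(-5) + 2*(-5)²) = -308 + (-204 + 490 + 2*25) = -308 + (-204 + 490 + 50) = -308 + 336 = 28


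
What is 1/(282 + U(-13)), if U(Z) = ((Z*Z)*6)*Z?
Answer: -1/12900 ≈ -7.7519e-5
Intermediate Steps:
U(Z) = 6*Z³ (U(Z) = (Z²*6)*Z = (6*Z²)*Z = 6*Z³)
1/(282 + U(-13)) = 1/(282 + 6*(-13)³) = 1/(282 + 6*(-2197)) = 1/(282 - 13182) = 1/(-12900) = -1/12900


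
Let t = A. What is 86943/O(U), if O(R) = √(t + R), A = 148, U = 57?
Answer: 86943*√205/205 ≈ 6072.4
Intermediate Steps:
t = 148
O(R) = √(148 + R)
86943/O(U) = 86943/(√(148 + 57)) = 86943/(√205) = 86943*(√205/205) = 86943*√205/205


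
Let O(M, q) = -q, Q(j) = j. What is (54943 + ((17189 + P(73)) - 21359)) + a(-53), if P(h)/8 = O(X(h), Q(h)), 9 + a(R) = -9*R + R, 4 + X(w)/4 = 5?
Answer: 50604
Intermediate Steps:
X(w) = 4 (X(w) = -16 + 4*5 = -16 + 20 = 4)
a(R) = -9 - 8*R (a(R) = -9 + (-9*R + R) = -9 - 8*R)
P(h) = -8*h (P(h) = 8*(-h) = -8*h)
(54943 + ((17189 + P(73)) - 21359)) + a(-53) = (54943 + ((17189 - 8*73) - 21359)) + (-9 - 8*(-53)) = (54943 + ((17189 - 584) - 21359)) + (-9 + 424) = (54943 + (16605 - 21359)) + 415 = (54943 - 4754) + 415 = 50189 + 415 = 50604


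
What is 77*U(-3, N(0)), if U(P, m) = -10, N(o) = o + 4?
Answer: -770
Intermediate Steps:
N(o) = 4 + o
77*U(-3, N(0)) = 77*(-10) = -770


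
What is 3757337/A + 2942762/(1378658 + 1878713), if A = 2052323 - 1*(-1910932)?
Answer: 23901956791337/12909791902605 ≈ 1.8515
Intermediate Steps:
A = 3963255 (A = 2052323 + 1910932 = 3963255)
3757337/A + 2942762/(1378658 + 1878713) = 3757337/3963255 + 2942762/(1378658 + 1878713) = 3757337*(1/3963255) + 2942762/3257371 = 3757337/3963255 + 2942762*(1/3257371) = 3757337/3963255 + 2942762/3257371 = 23901956791337/12909791902605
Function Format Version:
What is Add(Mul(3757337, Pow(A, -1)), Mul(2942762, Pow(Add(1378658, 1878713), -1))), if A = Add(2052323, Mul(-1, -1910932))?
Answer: Rational(23901956791337, 12909791902605) ≈ 1.8515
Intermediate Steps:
A = 3963255 (A = Add(2052323, 1910932) = 3963255)
Add(Mul(3757337, Pow(A, -1)), Mul(2942762, Pow(Add(1378658, 1878713), -1))) = Add(Mul(3757337, Pow(3963255, -1)), Mul(2942762, Pow(Add(1378658, 1878713), -1))) = Add(Mul(3757337, Rational(1, 3963255)), Mul(2942762, Pow(3257371, -1))) = Add(Rational(3757337, 3963255), Mul(2942762, Rational(1, 3257371))) = Add(Rational(3757337, 3963255), Rational(2942762, 3257371)) = Rational(23901956791337, 12909791902605)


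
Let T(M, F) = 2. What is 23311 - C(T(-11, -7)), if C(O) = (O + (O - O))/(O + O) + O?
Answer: 46617/2 ≈ 23309.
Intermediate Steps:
C(O) = ½ + O (C(O) = (O + 0)/((2*O)) + O = O*(1/(2*O)) + O = ½ + O)
23311 - C(T(-11, -7)) = 23311 - (½ + 2) = 23311 - 1*5/2 = 23311 - 5/2 = 46617/2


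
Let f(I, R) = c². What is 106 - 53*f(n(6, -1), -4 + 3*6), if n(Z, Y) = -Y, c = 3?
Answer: -371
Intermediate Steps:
f(I, R) = 9 (f(I, R) = 3² = 9)
106 - 53*f(n(6, -1), -4 + 3*6) = 106 - 53*9 = 106 - 477 = -371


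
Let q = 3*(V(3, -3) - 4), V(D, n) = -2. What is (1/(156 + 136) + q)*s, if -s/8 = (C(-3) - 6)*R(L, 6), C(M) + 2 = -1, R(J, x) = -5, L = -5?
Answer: 472950/73 ≈ 6478.8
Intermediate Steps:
C(M) = -3 (C(M) = -2 - 1 = -3)
q = -18 (q = 3*(-2 - 4) = 3*(-6) = -18)
s = -360 (s = -8*(-3 - 6)*(-5) = -(-72)*(-5) = -8*45 = -360)
(1/(156 + 136) + q)*s = (1/(156 + 136) - 18)*(-360) = (1/292 - 18)*(-360) = -5255/292*(-360) = 472950/73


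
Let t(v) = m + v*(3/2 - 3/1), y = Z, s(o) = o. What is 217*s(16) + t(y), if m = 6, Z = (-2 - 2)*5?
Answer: 3508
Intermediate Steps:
Z = -20 (Z = -4*5 = -20)
y = -20
t(v) = 6 - 3*v/2 (t(v) = 6 + v*(3/2 - 3/1) = 6 + v*(3*(1/2) - 3*1) = 6 + v*(3/2 - 3) = 6 + v*(-3/2) = 6 - 3*v/2)
217*s(16) + t(y) = 217*16 + (6 - 3/2*(-20)) = 3472 + (6 + 30) = 3472 + 36 = 3508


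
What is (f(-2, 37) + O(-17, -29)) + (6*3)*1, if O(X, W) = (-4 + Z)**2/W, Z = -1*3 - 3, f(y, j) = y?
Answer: 364/29 ≈ 12.552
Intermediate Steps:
Z = -6 (Z = -3 - 3 = -6)
O(X, W) = 100/W (O(X, W) = (-4 - 6)**2/W = (-10)**2/W = 100/W)
(f(-2, 37) + O(-17, -29)) + (6*3)*1 = (-2 + 100/(-29)) + (6*3)*1 = (-2 + 100*(-1/29)) + 18*1 = (-2 - 100/29) + 18 = -158/29 + 18 = 364/29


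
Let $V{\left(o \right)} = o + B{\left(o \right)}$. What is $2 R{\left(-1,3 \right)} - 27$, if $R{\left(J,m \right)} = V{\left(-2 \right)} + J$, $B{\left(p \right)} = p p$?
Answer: $-25$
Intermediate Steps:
$B{\left(p \right)} = p^{2}$
$V{\left(o \right)} = o + o^{2}$
$R{\left(J,m \right)} = 2 + J$ ($R{\left(J,m \right)} = - 2 \left(1 - 2\right) + J = \left(-2\right) \left(-1\right) + J = 2 + J$)
$2 R{\left(-1,3 \right)} - 27 = 2 \left(2 - 1\right) - 27 = 2 \cdot 1 - 27 = 2 - 27 = -25$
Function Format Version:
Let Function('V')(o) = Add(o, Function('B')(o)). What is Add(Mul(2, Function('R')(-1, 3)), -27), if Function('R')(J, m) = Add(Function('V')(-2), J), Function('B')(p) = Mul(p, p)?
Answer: -25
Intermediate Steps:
Function('B')(p) = Pow(p, 2)
Function('V')(o) = Add(o, Pow(o, 2))
Function('R')(J, m) = Add(2, J) (Function('R')(J, m) = Add(Mul(-2, Add(1, -2)), J) = Add(Mul(-2, -1), J) = Add(2, J))
Add(Mul(2, Function('R')(-1, 3)), -27) = Add(Mul(2, Add(2, -1)), -27) = Add(Mul(2, 1), -27) = Add(2, -27) = -25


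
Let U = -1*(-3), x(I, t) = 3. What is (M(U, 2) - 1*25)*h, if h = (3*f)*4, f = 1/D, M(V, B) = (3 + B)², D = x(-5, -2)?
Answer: 0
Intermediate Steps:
D = 3
U = 3
f = ⅓ (f = 1/3 = ⅓ ≈ 0.33333)
h = 4 (h = (3*(⅓))*4 = 1*4 = 4)
(M(U, 2) - 1*25)*h = ((3 + 2)² - 1*25)*4 = (5² - 25)*4 = (25 - 25)*4 = 0*4 = 0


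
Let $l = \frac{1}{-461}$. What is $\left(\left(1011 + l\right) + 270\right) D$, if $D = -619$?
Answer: $- \frac{365544260}{461} \approx -7.9294 \cdot 10^{5}$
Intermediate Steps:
$l = - \frac{1}{461} \approx -0.0021692$
$\left(\left(1011 + l\right) + 270\right) D = \left(\left(1011 - \frac{1}{461}\right) + 270\right) \left(-619\right) = \left(\frac{466070}{461} + 270\right) \left(-619\right) = \frac{590540}{461} \left(-619\right) = - \frac{365544260}{461}$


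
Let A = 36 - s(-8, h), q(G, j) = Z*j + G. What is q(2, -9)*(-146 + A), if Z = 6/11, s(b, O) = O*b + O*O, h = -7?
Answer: 6880/11 ≈ 625.45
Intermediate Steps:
s(b, O) = O² + O*b (s(b, O) = O*b + O² = O² + O*b)
Z = 6/11 (Z = 6*(1/11) = 6/11 ≈ 0.54545)
q(G, j) = G + 6*j/11 (q(G, j) = 6*j/11 + G = G + 6*j/11)
A = -69 (A = 36 - (-7)*(-7 - 8) = 36 - (-7)*(-15) = 36 - 1*105 = 36 - 105 = -69)
q(2, -9)*(-146 + A) = (2 + (6/11)*(-9))*(-146 - 69) = (2 - 54/11)*(-215) = -32/11*(-215) = 6880/11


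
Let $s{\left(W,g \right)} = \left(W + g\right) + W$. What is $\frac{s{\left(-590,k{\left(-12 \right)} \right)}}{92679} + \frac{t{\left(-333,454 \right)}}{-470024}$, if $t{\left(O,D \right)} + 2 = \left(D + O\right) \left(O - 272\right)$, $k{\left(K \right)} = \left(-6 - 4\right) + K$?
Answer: $\frac{6219782705}{43561354296} \approx 0.14278$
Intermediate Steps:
$k{\left(K \right)} = -10 + K$
$t{\left(O,D \right)} = -2 + \left(-272 + O\right) \left(D + O\right)$ ($t{\left(O,D \right)} = -2 + \left(D + O\right) \left(O - 272\right) = -2 + \left(D + O\right) \left(-272 + O\right) = -2 + \left(-272 + O\right) \left(D + O\right)$)
$s{\left(W,g \right)} = g + 2 W$
$\frac{s{\left(-590,k{\left(-12 \right)} \right)}}{92679} + \frac{t{\left(-333,454 \right)}}{-470024} = \frac{\left(-10 - 12\right) + 2 \left(-590\right)}{92679} + \frac{-2 + \left(-333\right)^{2} - 123488 - -90576 + 454 \left(-333\right)}{-470024} = \left(-22 - 1180\right) \frac{1}{92679} + \left(-2 + 110889 - 123488 + 90576 - 151182\right) \left(- \frac{1}{470024}\right) = \left(-1202\right) \frac{1}{92679} - - \frac{73207}{470024} = - \frac{1202}{92679} + \frac{73207}{470024} = \frac{6219782705}{43561354296}$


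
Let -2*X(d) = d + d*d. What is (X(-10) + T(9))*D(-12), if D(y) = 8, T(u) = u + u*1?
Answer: -216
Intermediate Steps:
T(u) = 2*u (T(u) = u + u = 2*u)
X(d) = -d/2 - d²/2 (X(d) = -(d + d*d)/2 = -(d + d²)/2 = -d/2 - d²/2)
(X(-10) + T(9))*D(-12) = (-½*(-10)*(1 - 10) + 2*9)*8 = (-½*(-10)*(-9) + 18)*8 = (-45 + 18)*8 = -27*8 = -216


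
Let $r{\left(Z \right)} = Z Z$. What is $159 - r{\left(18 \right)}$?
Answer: $-165$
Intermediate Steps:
$r{\left(Z \right)} = Z^{2}$
$159 - r{\left(18 \right)} = 159 - 18^{2} = 159 - 324 = -165$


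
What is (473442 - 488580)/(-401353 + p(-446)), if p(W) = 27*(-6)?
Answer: 15138/401515 ≈ 0.037702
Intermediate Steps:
p(W) = -162
(473442 - 488580)/(-401353 + p(-446)) = (473442 - 488580)/(-401353 - 162) = -15138/(-401515) = -15138*(-1/401515) = 15138/401515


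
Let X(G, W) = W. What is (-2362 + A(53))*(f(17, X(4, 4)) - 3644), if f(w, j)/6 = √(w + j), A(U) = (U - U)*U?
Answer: 8607128 - 14172*√21 ≈ 8.5422e+6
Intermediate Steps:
A(U) = 0 (A(U) = 0*U = 0)
f(w, j) = 6*√(j + w) (f(w, j) = 6*√(w + j) = 6*√(j + w))
(-2362 + A(53))*(f(17, X(4, 4)) - 3644) = (-2362 + 0)*(6*√(4 + 17) - 3644) = -2362*(6*√21 - 3644) = -2362*(-3644 + 6*√21) = 8607128 - 14172*√21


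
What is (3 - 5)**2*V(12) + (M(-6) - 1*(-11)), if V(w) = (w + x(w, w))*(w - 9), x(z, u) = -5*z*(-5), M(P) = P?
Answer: 3749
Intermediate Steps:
x(z, u) = 25*z
V(w) = 26*w*(-9 + w) (V(w) = (w + 25*w)*(w - 9) = (26*w)*(-9 + w) = 26*w*(-9 + w))
(3 - 5)**2*V(12) + (M(-6) - 1*(-11)) = (3 - 5)**2*(26*12*(-9 + 12)) + (-6 - 1*(-11)) = (-2)**2*(26*12*3) + (-6 + 11) = 4*936 + 5 = 3744 + 5 = 3749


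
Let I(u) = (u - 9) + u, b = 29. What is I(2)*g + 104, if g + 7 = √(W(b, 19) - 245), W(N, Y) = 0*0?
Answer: 139 - 35*I*√5 ≈ 139.0 - 78.262*I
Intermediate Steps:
W(N, Y) = 0
I(u) = -9 + 2*u (I(u) = (-9 + u) + u = -9 + 2*u)
g = -7 + 7*I*√5 (g = -7 + √(0 - 245) = -7 + √(-245) = -7 + 7*I*√5 ≈ -7.0 + 15.652*I)
I(2)*g + 104 = (-9 + 2*2)*(-7 + 7*I*√5) + 104 = (-9 + 4)*(-7 + 7*I*√5) + 104 = -5*(-7 + 7*I*√5) + 104 = (35 - 35*I*√5) + 104 = 139 - 35*I*√5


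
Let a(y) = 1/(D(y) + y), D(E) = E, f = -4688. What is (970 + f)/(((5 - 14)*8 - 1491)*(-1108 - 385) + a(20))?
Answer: -148720/93342361 ≈ -0.0015933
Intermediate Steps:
a(y) = 1/(2*y) (a(y) = 1/(y + y) = 1/(2*y))
(970 + f)/(((5 - 14)*8 - 1491)*(-1108 - 385) + a(20)) = (970 - 4688)/(((5 - 14)*8 - 1491)*(-1108 - 385) + (½)/20) = -3718/((-9*8 - 1491)*(-1493) + (½)*(1/20)) = -3718/((-72 - 1491)*(-1493) + 1/40) = -3718/(-1563*(-1493) + 1/40) = -3718/(2333559 + 1/40) = -3718/93342361/40 = -3718*40/93342361 = -148720/93342361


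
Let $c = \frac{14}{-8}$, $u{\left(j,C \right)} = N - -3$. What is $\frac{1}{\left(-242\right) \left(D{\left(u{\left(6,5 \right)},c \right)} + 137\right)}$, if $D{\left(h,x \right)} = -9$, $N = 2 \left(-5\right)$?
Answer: $- \frac{1}{30976} \approx -3.2283 \cdot 10^{-5}$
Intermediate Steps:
$N = -10$
$u{\left(j,C \right)} = -7$ ($u{\left(j,C \right)} = -10 - -3 = -10 + 3 = -7$)
$c = - \frac{7}{4}$ ($c = 14 \left(- \frac{1}{8}\right) = - \frac{7}{4} \approx -1.75$)
$\frac{1}{\left(-242\right) \left(D{\left(u{\left(6,5 \right)},c \right)} + 137\right)} = \frac{1}{\left(-242\right) \left(-9 + 137\right)} = \frac{1}{\left(-242\right) 128} = \frac{1}{-30976} = - \frac{1}{30976}$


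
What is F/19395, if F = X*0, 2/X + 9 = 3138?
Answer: 0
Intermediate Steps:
X = 2/3129 (X = 2/(-9 + 3138) = 2/3129 ≈ 0.00063918)
F = 0 (F = (2/3129)*0 = 0)
F/19395 = 0/19395 = 0*(1/19395) = 0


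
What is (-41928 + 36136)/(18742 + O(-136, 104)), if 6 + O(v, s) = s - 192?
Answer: -724/2331 ≈ -0.31060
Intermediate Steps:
O(v, s) = -198 + s (O(v, s) = -6 + (s - 192) = -6 + (-192 + s) = -198 + s)
(-41928 + 36136)/(18742 + O(-136, 104)) = (-41928 + 36136)/(18742 + (-198 + 104)) = -5792/(18742 - 94) = -5792/18648 = -5792*1/18648 = -724/2331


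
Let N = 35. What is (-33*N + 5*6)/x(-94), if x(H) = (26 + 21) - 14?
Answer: -375/11 ≈ -34.091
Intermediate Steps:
x(H) = 33 (x(H) = 47 - 14 = 33)
(-33*N + 5*6)/x(-94) = (-33*35 + 5*6)/33 = (-1155 + 30)*(1/33) = -1125*1/33 = -375/11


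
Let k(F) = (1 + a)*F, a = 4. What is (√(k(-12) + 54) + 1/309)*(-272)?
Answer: -272/309 - 272*I*√6 ≈ -0.88026 - 666.26*I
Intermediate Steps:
k(F) = 5*F (k(F) = (1 + 4)*F = 5*F)
(√(k(-12) + 54) + 1/309)*(-272) = (√(5*(-12) + 54) + 1/309)*(-272) = (√(-60 + 54) + 1/309)*(-272) = (√(-6) + 1/309)*(-272) = (I*√6 + 1/309)*(-272) = (1/309 + I*√6)*(-272) = -272/309 - 272*I*√6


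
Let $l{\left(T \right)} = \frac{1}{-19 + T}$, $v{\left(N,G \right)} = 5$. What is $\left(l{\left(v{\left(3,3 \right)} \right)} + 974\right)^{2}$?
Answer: $\frac{185913225}{196} \approx 9.4854 \cdot 10^{5}$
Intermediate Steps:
$\left(l{\left(v{\left(3,3 \right)} \right)} + 974\right)^{2} = \left(\frac{1}{-19 + 5} + 974\right)^{2} = \left(\frac{1}{-14} + 974\right)^{2} = \left(- \frac{1}{14} + 974\right)^{2} = \left(\frac{13635}{14}\right)^{2} = \frac{185913225}{196}$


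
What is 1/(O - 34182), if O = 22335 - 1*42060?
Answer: -1/53907 ≈ -1.8550e-5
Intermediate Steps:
O = -19725 (O = 22335 - 42060 = -19725)
1/(O - 34182) = 1/(-19725 - 34182) = 1/(-53907) = -1/53907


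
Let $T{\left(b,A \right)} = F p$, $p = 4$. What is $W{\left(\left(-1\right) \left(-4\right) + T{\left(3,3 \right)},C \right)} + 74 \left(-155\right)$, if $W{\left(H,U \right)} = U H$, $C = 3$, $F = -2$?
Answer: $-11482$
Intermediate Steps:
$T{\left(b,A \right)} = -8$ ($T{\left(b,A \right)} = \left(-2\right) 4 = -8$)
$W{\left(H,U \right)} = H U$
$W{\left(\left(-1\right) \left(-4\right) + T{\left(3,3 \right)},C \right)} + 74 \left(-155\right) = \left(\left(-1\right) \left(-4\right) - 8\right) 3 + 74 \left(-155\right) = \left(4 - 8\right) 3 - 11470 = \left(-4\right) 3 - 11470 = -12 - 11470 = -11482$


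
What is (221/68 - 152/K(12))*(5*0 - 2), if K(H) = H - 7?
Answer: 543/10 ≈ 54.300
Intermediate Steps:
K(H) = -7 + H
(221/68 - 152/K(12))*(5*0 - 2) = (221/68 - 152/(-7 + 12))*(5*0 - 2) = (221*(1/68) - 152/5)*(0 - 2) = (13/4 - 152*⅕)*(-2) = (13/4 - 152/5)*(-2) = -543/20*(-2) = 543/10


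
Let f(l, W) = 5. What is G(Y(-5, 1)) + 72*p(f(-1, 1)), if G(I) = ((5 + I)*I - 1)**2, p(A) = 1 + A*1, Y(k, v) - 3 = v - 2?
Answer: 601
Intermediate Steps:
Y(k, v) = 1 + v (Y(k, v) = 3 + (v - 2) = 3 + (-2 + v) = 1 + v)
p(A) = 1 + A
G(I) = (-1 + I*(5 + I))**2 (G(I) = (I*(5 + I) - 1)**2 = (-1 + I*(5 + I))**2)
G(Y(-5, 1)) + 72*p(f(-1, 1)) = (-1 + (1 + 1)**2 + 5*(1 + 1))**2 + 72*(1 + 5) = (-1 + 2**2 + 5*2)**2 + 72*6 = (-1 + 4 + 10)**2 + 432 = 13**2 + 432 = 169 + 432 = 601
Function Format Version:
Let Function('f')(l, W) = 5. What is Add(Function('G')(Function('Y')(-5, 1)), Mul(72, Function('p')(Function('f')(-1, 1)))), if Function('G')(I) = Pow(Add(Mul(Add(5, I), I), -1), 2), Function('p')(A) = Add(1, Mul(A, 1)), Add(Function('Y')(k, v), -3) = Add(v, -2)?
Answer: 601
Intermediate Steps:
Function('Y')(k, v) = Add(1, v) (Function('Y')(k, v) = Add(3, Add(v, -2)) = Add(3, Add(-2, v)) = Add(1, v))
Function('p')(A) = Add(1, A)
Function('G')(I) = Pow(Add(-1, Mul(I, Add(5, I))), 2) (Function('G')(I) = Pow(Add(Mul(I, Add(5, I)), -1), 2) = Pow(Add(-1, Mul(I, Add(5, I))), 2))
Add(Function('G')(Function('Y')(-5, 1)), Mul(72, Function('p')(Function('f')(-1, 1)))) = Add(Pow(Add(-1, Pow(Add(1, 1), 2), Mul(5, Add(1, 1))), 2), Mul(72, Add(1, 5))) = Add(Pow(Add(-1, Pow(2, 2), Mul(5, 2)), 2), Mul(72, 6)) = Add(Pow(Add(-1, 4, 10), 2), 432) = Add(Pow(13, 2), 432) = Add(169, 432) = 601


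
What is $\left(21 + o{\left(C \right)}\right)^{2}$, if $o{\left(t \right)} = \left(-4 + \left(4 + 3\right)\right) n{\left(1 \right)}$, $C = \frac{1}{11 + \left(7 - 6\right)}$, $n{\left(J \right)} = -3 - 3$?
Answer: $9$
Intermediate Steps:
$n{\left(J \right)} = -6$
$C = \frac{1}{12}$ ($C = \frac{1}{11 + 1} = \frac{1}{12} \approx 0.083333$)
$o{\left(t \right)} = -18$ ($o{\left(t \right)} = \left(-4 + \left(4 + 3\right)\right) \left(-6\right) = \left(-4 + 7\right) \left(-6\right) = 3 \left(-6\right) = -18$)
$\left(21 + o{\left(C \right)}\right)^{2} = \left(21 - 18\right)^{2} = 3^{2} = 9$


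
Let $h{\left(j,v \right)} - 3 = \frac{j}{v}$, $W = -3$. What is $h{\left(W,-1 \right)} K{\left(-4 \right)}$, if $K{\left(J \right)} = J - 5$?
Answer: $-54$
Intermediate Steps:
$h{\left(j,v \right)} = 3 + \frac{j}{v}$
$K{\left(J \right)} = -5 + J$
$h{\left(W,-1 \right)} K{\left(-4 \right)} = \left(3 - \frac{3}{-1}\right) \left(-5 - 4\right) = \left(3 - -3\right) \left(-9\right) = \left(3 + 3\right) \left(-9\right) = 6 \left(-9\right) = -54$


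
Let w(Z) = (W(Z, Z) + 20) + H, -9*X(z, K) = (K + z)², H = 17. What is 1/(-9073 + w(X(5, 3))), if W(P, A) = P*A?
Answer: -81/727820 ≈ -0.00011129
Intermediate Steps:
X(z, K) = -(K + z)²/9
W(P, A) = A*P
w(Z) = 37 + Z² (w(Z) = (Z*Z + 20) + 17 = (Z² + 20) + 17 = (20 + Z²) + 17 = 37 + Z²)
1/(-9073 + w(X(5, 3))) = 1/(-9073 + (37 + (-(3 + 5)²/9)²)) = 1/(-9073 + (37 + (-⅑*8²)²)) = 1/(-9073 + (37 + (-⅑*64)²)) = 1/(-9073 + (37 + (-64/9)²)) = 1/(-9073 + (37 + 4096/81)) = 1/(-9073 + 7093/81) = 1/(-727820/81) = -81/727820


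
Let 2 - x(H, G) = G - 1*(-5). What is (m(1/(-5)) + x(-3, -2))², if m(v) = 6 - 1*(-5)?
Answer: 100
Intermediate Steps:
m(v) = 11 (m(v) = 6 + 5 = 11)
x(H, G) = -3 - G (x(H, G) = 2 - (G - 1*(-5)) = 2 - (G + 5) = 2 - (5 + G) = 2 + (-5 - G) = -3 - G)
(m(1/(-5)) + x(-3, -2))² = (11 + (-3 - 1*(-2)))² = (11 + (-3 + 2))² = (11 - 1)² = 10² = 100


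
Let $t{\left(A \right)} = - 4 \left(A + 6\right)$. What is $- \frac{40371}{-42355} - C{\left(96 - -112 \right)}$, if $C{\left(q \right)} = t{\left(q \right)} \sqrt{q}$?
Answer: $\frac{40371}{42355} + 3424 \sqrt{13} \approx 12346.0$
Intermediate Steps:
$t{\left(A \right)} = -24 - 4 A$ ($t{\left(A \right)} = - 4 \left(6 + A\right) = -24 - 4 A$)
$C{\left(q \right)} = \sqrt{q} \left(-24 - 4 q\right)$ ($C{\left(q \right)} = \left(-24 - 4 q\right) \sqrt{q} = \sqrt{q} \left(-24 - 4 q\right)$)
$- \frac{40371}{-42355} - C{\left(96 - -112 \right)} = - \frac{40371}{-42355} - 4 \sqrt{96 - -112} \left(-6 - \left(96 - -112\right)\right) = \left(-40371\right) \left(- \frac{1}{42355}\right) - 4 \sqrt{96 + 112} \left(-6 - \left(96 + 112\right)\right) = \frac{40371}{42355} - 4 \sqrt{208} \left(-6 - 208\right) = \frac{40371}{42355} - 4 \cdot 4 \sqrt{13} \left(-6 - 208\right) = \frac{40371}{42355} - 4 \cdot 4 \sqrt{13} \left(-214\right) = \frac{40371}{42355} - - 3424 \sqrt{13} = \frac{40371}{42355} + 3424 \sqrt{13}$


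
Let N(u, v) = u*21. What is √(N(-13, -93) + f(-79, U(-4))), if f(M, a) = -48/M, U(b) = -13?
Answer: 3*I*√188889/79 ≈ 16.504*I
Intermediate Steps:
N(u, v) = 21*u
√(N(-13, -93) + f(-79, U(-4))) = √(21*(-13) - 48/(-79)) = √(-273 - 48*(-1/79)) = √(-273 + 48/79) = √(-21519/79) = 3*I*√188889/79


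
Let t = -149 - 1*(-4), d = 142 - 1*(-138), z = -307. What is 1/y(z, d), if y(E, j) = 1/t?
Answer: -145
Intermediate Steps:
d = 280 (d = 142 + 138 = 280)
t = -145 (t = -149 + 4 = -145)
y(E, j) = -1/145 (y(E, j) = 1/(-145) = -1/145)
1/y(z, d) = 1/(-1/145) = -145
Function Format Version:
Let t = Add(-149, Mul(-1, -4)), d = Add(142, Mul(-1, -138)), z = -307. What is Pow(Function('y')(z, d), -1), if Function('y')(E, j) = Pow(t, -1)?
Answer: -145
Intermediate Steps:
d = 280 (d = Add(142, 138) = 280)
t = -145 (t = Add(-149, 4) = -145)
Function('y')(E, j) = Rational(-1, 145) (Function('y')(E, j) = Pow(-145, -1) = Rational(-1, 145))
Pow(Function('y')(z, d), -1) = Pow(Rational(-1, 145), -1) = -145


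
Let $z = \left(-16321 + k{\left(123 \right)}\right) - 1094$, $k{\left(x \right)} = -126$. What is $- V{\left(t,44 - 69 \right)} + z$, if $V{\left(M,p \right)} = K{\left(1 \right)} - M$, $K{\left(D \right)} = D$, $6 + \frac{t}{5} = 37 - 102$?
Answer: $-17897$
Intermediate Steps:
$t = -355$ ($t = -30 + 5 \left(37 - 102\right) = -30 + 5 \left(-65\right) = -30 - 325 = -355$)
$z = -17541$ ($z = \left(-16321 - 126\right) - 1094 = -16447 - 1094 = -17541$)
$V{\left(M,p \right)} = 1 - M$
$- V{\left(t,44 - 69 \right)} + z = - (1 - -355) - 17541 = - (1 + 355) - 17541 = \left(-1\right) 356 - 17541 = -356 - 17541 = -17897$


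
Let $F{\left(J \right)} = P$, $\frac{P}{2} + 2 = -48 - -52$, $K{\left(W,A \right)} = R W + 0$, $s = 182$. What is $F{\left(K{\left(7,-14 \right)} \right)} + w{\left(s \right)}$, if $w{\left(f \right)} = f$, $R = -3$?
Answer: $186$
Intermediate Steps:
$K{\left(W,A \right)} = - 3 W$ ($K{\left(W,A \right)} = - 3 W + 0 = - 3 W$)
$P = 4$ ($P = -4 + 2 \left(-48 - -52\right) = -4 + 2 \left(-48 + 52\right) = -4 + 2 \cdot 4 = -4 + 8 = 4$)
$F{\left(J \right)} = 4$
$F{\left(K{\left(7,-14 \right)} \right)} + w{\left(s \right)} = 4 + 182 = 186$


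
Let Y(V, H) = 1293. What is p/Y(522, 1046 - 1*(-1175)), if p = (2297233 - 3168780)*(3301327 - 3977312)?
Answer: 589152698795/1293 ≈ 4.5565e+8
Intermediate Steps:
p = 589152698795 (p = -871547*(-675985) = 589152698795)
p/Y(522, 1046 - 1*(-1175)) = 589152698795/1293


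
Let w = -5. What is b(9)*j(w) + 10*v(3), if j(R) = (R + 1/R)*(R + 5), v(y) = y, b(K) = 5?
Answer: 30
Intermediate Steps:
j(R) = (5 + R)*(R + 1/R) (j(R) = (R + 1/R)*(5 + R) = (5 + R)*(R + 1/R))
b(9)*j(w) + 10*v(3) = 5*(1 + (-5)² + 5*(-5) + 5/(-5)) + 10*3 = 5*(1 + 25 - 25 + 5*(-⅕)) + 30 = 5*(1 + 25 - 25 - 1) + 30 = 5*0 + 30 = 0 + 30 = 30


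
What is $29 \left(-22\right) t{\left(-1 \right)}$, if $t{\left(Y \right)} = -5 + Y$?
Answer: $3828$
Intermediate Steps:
$29 \left(-22\right) t{\left(-1 \right)} = 29 \left(-22\right) \left(-5 - 1\right) = \left(-638\right) \left(-6\right) = 3828$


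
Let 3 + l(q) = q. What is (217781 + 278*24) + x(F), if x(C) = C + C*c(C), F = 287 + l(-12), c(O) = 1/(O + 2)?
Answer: 30787461/137 ≈ 2.2473e+5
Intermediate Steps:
c(O) = 1/(2 + O)
l(q) = -3 + q
F = 272 (F = 287 + (-3 - 12) = 287 - 15 = 272)
x(C) = C + C/(2 + C)
(217781 + 278*24) + x(F) = (217781 + 278*24) + 272*(3 + 272)/(2 + 272) = (217781 + 6672) + 272*275/274 = 224453 + 272*(1/274)*275 = 224453 + 37400/137 = 30787461/137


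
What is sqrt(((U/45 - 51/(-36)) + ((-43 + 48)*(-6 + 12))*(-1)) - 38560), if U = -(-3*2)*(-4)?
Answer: I*sqrt(34730205)/30 ≈ 196.44*I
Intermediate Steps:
U = -24 (U = -(-6)*(-4) = -1*24 = -24)
sqrt(((U/45 - 51/(-36)) + ((-43 + 48)*(-6 + 12))*(-1)) - 38560) = sqrt(((-24/45 - 51/(-36)) + ((-43 + 48)*(-6 + 12))*(-1)) - 38560) = sqrt(((-24*1/45 - 51*(-1/36)) + (5*6)*(-1)) - 38560) = sqrt(((-8/15 + 17/12) + 30*(-1)) - 38560) = sqrt((53/60 - 30) - 38560) = sqrt(-1747/60 - 38560) = sqrt(-2315347/60) = I*sqrt(34730205)/30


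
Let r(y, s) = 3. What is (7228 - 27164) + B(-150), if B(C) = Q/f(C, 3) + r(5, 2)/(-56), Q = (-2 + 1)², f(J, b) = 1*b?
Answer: -3349201/168 ≈ -19936.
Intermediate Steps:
f(J, b) = b
Q = 1 (Q = (-1)² = 1)
B(C) = 47/168 (B(C) = 1/3 + 3/(-56) = 1*(⅓) + 3*(-1/56) = ⅓ - 3/56 = 47/168)
(7228 - 27164) + B(-150) = (7228 - 27164) + 47/168 = -19936 + 47/168 = -3349201/168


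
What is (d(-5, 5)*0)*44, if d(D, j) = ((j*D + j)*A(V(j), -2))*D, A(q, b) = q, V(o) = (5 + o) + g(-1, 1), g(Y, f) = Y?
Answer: 0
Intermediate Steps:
V(o) = 4 + o (V(o) = (5 + o) - 1 = 4 + o)
d(D, j) = D*(4 + j)*(j + D*j) (d(D, j) = ((j*D + j)*(4 + j))*D = ((D*j + j)*(4 + j))*D = ((j + D*j)*(4 + j))*D = ((4 + j)*(j + D*j))*D = D*(4 + j)*(j + D*j))
(d(-5, 5)*0)*44 = (-5*5*(1 - 5)*(4 + 5)*0)*44 = (-5*5*(-4)*9*0)*44 = (900*0)*44 = 0*44 = 0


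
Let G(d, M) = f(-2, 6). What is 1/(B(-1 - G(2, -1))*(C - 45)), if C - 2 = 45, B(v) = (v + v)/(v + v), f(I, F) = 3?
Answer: 1/2 ≈ 0.50000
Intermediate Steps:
G(d, M) = 3
B(v) = 1 (B(v) = (2*v)/((2*v)) = (2*v)*(1/(2*v)) = 1)
C = 47 (C = 2 + 45 = 47)
1/(B(-1 - G(2, -1))*(C - 45)) = 1/(1*(47 - 45)) = 1/(1*2) = 1/2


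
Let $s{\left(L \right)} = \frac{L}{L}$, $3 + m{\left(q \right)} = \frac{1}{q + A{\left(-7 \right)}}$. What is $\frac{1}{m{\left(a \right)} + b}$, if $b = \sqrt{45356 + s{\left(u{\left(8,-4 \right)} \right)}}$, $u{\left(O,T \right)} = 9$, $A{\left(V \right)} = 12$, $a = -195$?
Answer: $\frac{100650}{1518658073} + \frac{33489 \sqrt{45357}}{1518658073} \approx 0.0047627$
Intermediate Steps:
$m{\left(q \right)} = -3 + \frac{1}{12 + q}$ ($m{\left(q \right)} = -3 + \frac{1}{q + 12} = -3 + \frac{1}{12 + q}$)
$s{\left(L \right)} = 1$
$b = \sqrt{45357}$ ($b = \sqrt{45356 + 1} = \sqrt{45357} \approx 212.97$)
$\frac{1}{m{\left(a \right)} + b} = \frac{1}{\frac{-35 - -585}{12 - 195} + \sqrt{45357}} = \frac{1}{\frac{-35 + 585}{-183} + \sqrt{45357}} = \frac{1}{\left(- \frac{1}{183}\right) 550 + \sqrt{45357}} = \frac{1}{- \frac{550}{183} + \sqrt{45357}}$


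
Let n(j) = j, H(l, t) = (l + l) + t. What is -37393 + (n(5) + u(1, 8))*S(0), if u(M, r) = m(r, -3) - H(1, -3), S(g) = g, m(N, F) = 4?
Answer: -37393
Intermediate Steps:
H(l, t) = t + 2*l (H(l, t) = 2*l + t = t + 2*l)
u(M, r) = 5 (u(M, r) = 4 - (-3 + 2*1) = 4 - (-3 + 2) = 4 - 1*(-1) = 4 + 1 = 5)
-37393 + (n(5) + u(1, 8))*S(0) = -37393 + (5 + 5)*0 = -37393 + 10*0 = -37393 + 0 = -37393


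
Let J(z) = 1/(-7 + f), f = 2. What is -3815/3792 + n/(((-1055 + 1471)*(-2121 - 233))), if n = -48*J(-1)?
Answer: -291869419/290106960 ≈ -1.0061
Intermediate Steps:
J(z) = -⅕ (J(z) = 1/(-7 + 2) = 1/(-5) = -⅕)
n = 48/5 (n = -48*(-⅕) = 48/5 ≈ 9.6000)
-3815/3792 + n/(((-1055 + 1471)*(-2121 - 233))) = -3815/3792 + 48/(5*(((-1055 + 1471)*(-2121 - 233)))) = -3815*1/3792 + 48/(5*((416*(-2354)))) = -3815/3792 + (48/5)/(-979264) = -3815/3792 + (48/5)*(-1/979264) = -3815/3792 - 3/306020 = -291869419/290106960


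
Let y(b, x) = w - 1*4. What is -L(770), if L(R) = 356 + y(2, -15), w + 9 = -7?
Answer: -336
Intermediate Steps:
w = -16 (w = -9 - 7 = -16)
y(b, x) = -20 (y(b, x) = -16 - 1*4 = -16 - 4 = -20)
L(R) = 336 (L(R) = 356 - 20 = 336)
-L(770) = -1*336 = -336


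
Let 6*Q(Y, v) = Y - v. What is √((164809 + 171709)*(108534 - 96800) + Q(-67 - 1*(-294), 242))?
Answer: √15794808838/2 ≈ 62839.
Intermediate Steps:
Q(Y, v) = -v/6 + Y/6 (Q(Y, v) = (Y - v)/6 = -v/6 + Y/6)
√((164809 + 171709)*(108534 - 96800) + Q(-67 - 1*(-294), 242)) = √((164809 + 171709)*(108534 - 96800) + (-⅙*242 + (-67 - 1*(-294))/6)) = √(336518*11734 + (-121/3 + (-67 + 294)/6)) = √(3948702212 + (-121/3 + (⅙)*227)) = √(3948702212 + (-121/3 + 227/6)) = √(3948702212 - 5/2) = √(7897404419/2) = √15794808838/2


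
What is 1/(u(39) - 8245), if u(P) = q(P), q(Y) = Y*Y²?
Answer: 1/51074 ≈ 1.9579e-5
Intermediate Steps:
q(Y) = Y³
u(P) = P³
1/(u(39) - 8245) = 1/(39³ - 8245) = 1/(59319 - 8245) = 1/51074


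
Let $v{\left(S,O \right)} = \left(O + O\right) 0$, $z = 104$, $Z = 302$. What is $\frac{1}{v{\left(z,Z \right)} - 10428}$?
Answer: $- \frac{1}{10428} \approx -9.5896 \cdot 10^{-5}$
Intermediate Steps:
$v{\left(S,O \right)} = 0$ ($v{\left(S,O \right)} = 2 O 0 = 0$)
$\frac{1}{v{\left(z,Z \right)} - 10428} = \frac{1}{0 - 10428} = \frac{1}{-10428} = - \frac{1}{10428}$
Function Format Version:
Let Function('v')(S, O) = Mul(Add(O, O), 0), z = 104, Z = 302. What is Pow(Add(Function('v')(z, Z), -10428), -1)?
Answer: Rational(-1, 10428) ≈ -9.5896e-5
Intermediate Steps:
Function('v')(S, O) = 0 (Function('v')(S, O) = Mul(Mul(2, O), 0) = 0)
Pow(Add(Function('v')(z, Z), -10428), -1) = Pow(Add(0, -10428), -1) = Pow(-10428, -1) = Rational(-1, 10428)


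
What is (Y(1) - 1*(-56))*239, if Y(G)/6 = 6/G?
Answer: 21988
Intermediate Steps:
Y(G) = 36/G (Y(G) = 6*(6/G) = 36/G)
(Y(1) - 1*(-56))*239 = (36/1 - 1*(-56))*239 = (36*1 + 56)*239 = (36 + 56)*239 = 92*239 = 21988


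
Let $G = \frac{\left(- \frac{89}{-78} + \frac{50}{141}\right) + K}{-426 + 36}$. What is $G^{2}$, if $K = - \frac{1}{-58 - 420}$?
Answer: $\frac{17220525529}{1167642615857796} \approx 1.4748 \cdot 10^{-5}$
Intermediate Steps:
$K = \frac{1}{478}$ ($K = - \frac{1}{-478} = \left(-1\right) \left(- \frac{1}{478}\right) = \frac{1}{478} \approx 0.002092$)
$G = - \frac{131227}{34170786}$ ($G = \frac{\left(- \frac{89}{-78} + \frac{50}{141}\right) + \frac{1}{478}}{-426 + 36} = \frac{\left(\left(-89\right) \left(- \frac{1}{78}\right) + 50 \cdot \frac{1}{141}\right) + \frac{1}{478}}{-390} = \left(\left(\frac{89}{78} + \frac{50}{141}\right) + \frac{1}{478}\right) \left(- \frac{1}{390}\right) = \left(\frac{5483}{3666} + \frac{1}{478}\right) \left(- \frac{1}{390}\right) = \frac{656135}{438087} \left(- \frac{1}{390}\right) = - \frac{131227}{34170786} \approx -0.0038403$)
$G^{2} = \left(- \frac{131227}{34170786}\right)^{2} = \frac{17220525529}{1167642615857796}$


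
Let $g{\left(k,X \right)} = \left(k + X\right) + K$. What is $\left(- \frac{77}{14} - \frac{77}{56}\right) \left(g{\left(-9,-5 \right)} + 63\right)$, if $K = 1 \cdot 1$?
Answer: $- \frac{1375}{4} \approx -343.75$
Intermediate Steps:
$K = 1$
$g{\left(k,X \right)} = 1 + X + k$ ($g{\left(k,X \right)} = \left(k + X\right) + 1 = \left(X + k\right) + 1 = 1 + X + k$)
$\left(- \frac{77}{14} - \frac{77}{56}\right) \left(g{\left(-9,-5 \right)} + 63\right) = \left(- \frac{77}{14} - \frac{77}{56}\right) \left(\left(1 - 5 - 9\right) + 63\right) = \left(\left(-77\right) \frac{1}{14} - \frac{11}{8}\right) \left(-13 + 63\right) = \left(- \frac{11}{2} - \frac{11}{8}\right) 50 = \left(- \frac{55}{8}\right) 50 = - \frac{1375}{4}$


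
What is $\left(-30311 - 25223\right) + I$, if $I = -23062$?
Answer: $-78596$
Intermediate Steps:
$\left(-30311 - 25223\right) + I = \left(-30311 - 25223\right) - 23062 = -55534 - 23062 = -78596$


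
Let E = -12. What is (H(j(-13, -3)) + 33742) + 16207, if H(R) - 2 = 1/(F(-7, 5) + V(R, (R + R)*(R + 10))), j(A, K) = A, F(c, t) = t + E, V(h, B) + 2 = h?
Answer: 1098921/22 ≈ 49951.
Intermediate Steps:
V(h, B) = -2 + h
F(c, t) = -12 + t (F(c, t) = t - 12 = -12 + t)
H(R) = 2 + 1/(-9 + R) (H(R) = 2 + 1/((-12 + 5) + (-2 + R)) = 2 + 1/(-7 + (-2 + R)) = 2 + 1/(-9 + R))
(H(j(-13, -3)) + 33742) + 16207 = ((-17 + 2*(-13))/(-9 - 13) + 33742) + 16207 = ((-17 - 26)/(-22) + 33742) + 16207 = (-1/22*(-43) + 33742) + 16207 = (43/22 + 33742) + 16207 = 742367/22 + 16207 = 1098921/22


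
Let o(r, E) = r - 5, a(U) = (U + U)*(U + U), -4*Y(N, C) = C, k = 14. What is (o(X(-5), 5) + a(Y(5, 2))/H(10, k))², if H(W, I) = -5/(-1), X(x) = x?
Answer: 2401/25 ≈ 96.040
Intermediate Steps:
Y(N, C) = -C/4
a(U) = 4*U² (a(U) = (2*U)*(2*U) = 4*U²)
o(r, E) = -5 + r
H(W, I) = 5 (H(W, I) = -5*(-1) = 5)
(o(X(-5), 5) + a(Y(5, 2))/H(10, k))² = ((-5 - 5) + (4*(-¼*2)²)/5)² = (-10 + (4*(-½)²)*(⅕))² = (-10 + (4*(¼))*(⅕))² = (-10 + 1*(⅕))² = (-10 + ⅕)² = (-49/5)² = 2401/25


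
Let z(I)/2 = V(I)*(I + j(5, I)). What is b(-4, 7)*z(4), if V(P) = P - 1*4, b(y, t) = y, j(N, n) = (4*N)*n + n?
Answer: 0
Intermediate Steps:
j(N, n) = n + 4*N*n (j(N, n) = 4*N*n + n = n + 4*N*n)
V(P) = -4 + P (V(P) = P - 4 = -4 + P)
z(I) = 44*I*(-4 + I) (z(I) = 2*((-4 + I)*(I + I*(1 + 4*5))) = 2*((-4 + I)*(I + I*(1 + 20))) = 2*((-4 + I)*(I + I*21)) = 2*((-4 + I)*(I + 21*I)) = 2*((-4 + I)*(22*I)) = 2*(22*I*(-4 + I)) = 44*I*(-4 + I))
b(-4, 7)*z(4) = -176*4*(-4 + 4) = -176*4*0 = -4*0 = 0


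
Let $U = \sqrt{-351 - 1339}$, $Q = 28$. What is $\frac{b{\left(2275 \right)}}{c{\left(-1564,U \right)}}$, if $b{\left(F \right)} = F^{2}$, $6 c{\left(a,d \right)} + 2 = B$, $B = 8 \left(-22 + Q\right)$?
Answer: $\frac{15526875}{23} \approx 6.7508 \cdot 10^{5}$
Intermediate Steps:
$U = 13 i \sqrt{10}$ ($U = \sqrt{-1690} = 13 i \sqrt{10} \approx 41.11 i$)
$B = 48$ ($B = 8 \left(-22 + 28\right) = 8 \cdot 6 = 48$)
$c{\left(a,d \right)} = \frac{23}{3}$ ($c{\left(a,d \right)} = - \frac{1}{3} + \frac{1}{6} \cdot 48 = - \frac{1}{3} + 8 = \frac{23}{3}$)
$\frac{b{\left(2275 \right)}}{c{\left(-1564,U \right)}} = \frac{2275^{2}}{\frac{23}{3}} = 5175625 \cdot \frac{3}{23} = \frac{15526875}{23}$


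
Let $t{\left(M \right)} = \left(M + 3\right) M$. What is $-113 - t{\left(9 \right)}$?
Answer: $-221$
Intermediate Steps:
$t{\left(M \right)} = M \left(3 + M\right)$ ($t{\left(M \right)} = \left(3 + M\right) M = M \left(3 + M\right)$)
$-113 - t{\left(9 \right)} = -113 - 9 \left(3 + 9\right) = -113 - 9 \cdot 12 = -113 - 108 = -221$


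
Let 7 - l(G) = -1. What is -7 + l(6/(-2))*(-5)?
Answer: -47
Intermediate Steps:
l(G) = 8 (l(G) = 7 - 1*(-1) = 7 + 1 = 8)
-7 + l(6/(-2))*(-5) = -7 + 8*(-5) = -7 - 40 = -47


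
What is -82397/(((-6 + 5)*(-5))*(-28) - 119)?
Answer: 11771/37 ≈ 318.14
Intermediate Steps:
-82397/(((-6 + 5)*(-5))*(-28) - 119) = -82397/(-1*(-5)*(-28) - 119) = -82397/(5*(-28) - 119) = -82397/(-140 - 119) = -82397/(-259) = -82397*(-1/259) = 11771/37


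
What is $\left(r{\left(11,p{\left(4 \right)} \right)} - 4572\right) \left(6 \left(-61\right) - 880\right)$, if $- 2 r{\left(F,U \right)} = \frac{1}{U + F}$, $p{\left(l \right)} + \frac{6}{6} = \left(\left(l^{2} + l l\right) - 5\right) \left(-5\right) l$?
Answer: $\frac{3019256737}{530} \approx 5.6967 \cdot 10^{6}$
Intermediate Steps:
$p{\left(l \right)} = -1 + l \left(25 - 10 l^{2}\right)$ ($p{\left(l \right)} = -1 + \left(\left(l^{2} + l l\right) - 5\right) \left(-5\right) l = -1 + \left(\left(l^{2} + l^{2}\right) - 5\right) \left(-5\right) l = -1 + \left(2 l^{2} - 5\right) \left(-5\right) l = -1 + \left(-5 + 2 l^{2}\right) \left(-5\right) l = -1 + \left(25 - 10 l^{2}\right) l = -1 + l \left(25 - 10 l^{2}\right)$)
$r{\left(F,U \right)} = - \frac{1}{2 \left(F + U\right)}$ ($r{\left(F,U \right)} = - \frac{1}{2 \left(U + F\right)} = - \frac{1}{2 \left(F + U\right)}$)
$\left(r{\left(11,p{\left(4 \right)} \right)} - 4572\right) \left(6 \left(-61\right) - 880\right) = \left(- \frac{1}{2 \cdot 11 + 2 \left(-1 - 10 \cdot 4^{3} + 25 \cdot 4\right)} - 4572\right) \left(6 \left(-61\right) - 880\right) = \left(- \frac{1}{22 + 2 \left(-1 - 640 + 100\right)} - 4572\right) \left(-366 - 880\right) = \left(- \frac{1}{22 + 2 \left(-1 - 640 + 100\right)} - 4572\right) \left(-1246\right) = \left(- \frac{1}{22 + 2 \left(-541\right)} - 4572\right) \left(-1246\right) = \left(- \frac{1}{22 - 1082} - 4572\right) \left(-1246\right) = \left(- \frac{1}{-1060} - 4572\right) \left(-1246\right) = \left(\left(-1\right) \left(- \frac{1}{1060}\right) - 4572\right) \left(-1246\right) = \left(\frac{1}{1060} - 4572\right) \left(-1246\right) = \left(- \frac{4846319}{1060}\right) \left(-1246\right) = \frac{3019256737}{530}$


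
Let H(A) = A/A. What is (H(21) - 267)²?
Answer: 70756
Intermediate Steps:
H(A) = 1
(H(21) - 267)² = (1 - 267)² = (-266)² = 70756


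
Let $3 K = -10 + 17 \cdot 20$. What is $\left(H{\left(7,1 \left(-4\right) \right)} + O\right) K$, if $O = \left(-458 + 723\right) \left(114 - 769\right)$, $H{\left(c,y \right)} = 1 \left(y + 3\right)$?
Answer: $-19093360$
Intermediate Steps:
$H{\left(c,y \right)} = 3 + y$ ($H{\left(c,y \right)} = 1 \left(3 + y\right) = 3 + y$)
$O = -173575$ ($O = 265 \left(-655\right) = -173575$)
$K = 110$ ($K = \frac{-10 + 17 \cdot 20}{3} = \frac{-10 + 340}{3} = \frac{1}{3} \cdot 330 = 110$)
$\left(H{\left(7,1 \left(-4\right) \right)} + O\right) K = \left(\left(3 + 1 \left(-4\right)\right) - 173575\right) 110 = \left(\left(3 - 4\right) - 173575\right) 110 = \left(-1 - 173575\right) 110 = \left(-173576\right) 110 = -19093360$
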